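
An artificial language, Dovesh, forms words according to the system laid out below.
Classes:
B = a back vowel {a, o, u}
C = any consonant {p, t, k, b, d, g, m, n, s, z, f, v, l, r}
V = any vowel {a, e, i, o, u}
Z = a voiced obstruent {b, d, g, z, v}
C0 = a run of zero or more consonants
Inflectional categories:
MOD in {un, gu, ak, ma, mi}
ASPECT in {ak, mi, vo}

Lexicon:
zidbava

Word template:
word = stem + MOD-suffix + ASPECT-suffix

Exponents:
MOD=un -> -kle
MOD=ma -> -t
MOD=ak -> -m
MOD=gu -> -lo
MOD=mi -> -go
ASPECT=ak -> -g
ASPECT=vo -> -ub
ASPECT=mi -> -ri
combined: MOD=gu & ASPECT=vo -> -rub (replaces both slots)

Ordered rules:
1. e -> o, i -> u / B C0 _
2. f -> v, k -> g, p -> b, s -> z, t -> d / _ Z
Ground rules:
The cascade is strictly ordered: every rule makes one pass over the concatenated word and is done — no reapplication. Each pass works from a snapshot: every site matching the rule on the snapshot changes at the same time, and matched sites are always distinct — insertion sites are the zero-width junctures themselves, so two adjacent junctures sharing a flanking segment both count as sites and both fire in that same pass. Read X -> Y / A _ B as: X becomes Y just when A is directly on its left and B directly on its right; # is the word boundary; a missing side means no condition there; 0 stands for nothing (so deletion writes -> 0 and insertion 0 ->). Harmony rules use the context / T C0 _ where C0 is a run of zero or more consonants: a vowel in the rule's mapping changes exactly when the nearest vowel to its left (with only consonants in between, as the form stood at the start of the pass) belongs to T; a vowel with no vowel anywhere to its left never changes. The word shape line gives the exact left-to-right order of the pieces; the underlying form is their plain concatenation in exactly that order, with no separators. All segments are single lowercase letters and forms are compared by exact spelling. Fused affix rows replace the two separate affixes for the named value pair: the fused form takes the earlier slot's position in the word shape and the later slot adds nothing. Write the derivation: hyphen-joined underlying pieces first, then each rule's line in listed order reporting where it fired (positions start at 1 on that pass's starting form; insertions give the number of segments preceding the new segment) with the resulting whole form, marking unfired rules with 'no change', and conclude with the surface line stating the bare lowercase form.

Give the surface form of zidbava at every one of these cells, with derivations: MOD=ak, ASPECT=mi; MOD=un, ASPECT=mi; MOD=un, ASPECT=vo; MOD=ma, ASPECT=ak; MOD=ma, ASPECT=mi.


cell MOD=ak, ASPECT=mi:
underlying: zidbava-m-ri
1. e -> o, i -> u / B C0 _: fires at position(s) 10: zidbavamru
2. f -> v, k -> g, p -> b, s -> z, t -> d / _ Z: no change
surface: zidbavamru

cell MOD=un, ASPECT=mi:
underlying: zidbava-kle-ri
1. e -> o, i -> u / B C0 _: fires at position(s) 10: zidbavaklori
2. f -> v, k -> g, p -> b, s -> z, t -> d / _ Z: no change
surface: zidbavaklori

cell MOD=un, ASPECT=vo:
underlying: zidbava-kle-ub
1. e -> o, i -> u / B C0 _: fires at position(s) 10: zidbavakloub
2. f -> v, k -> g, p -> b, s -> z, t -> d / _ Z: no change
surface: zidbavakloub

cell MOD=ma, ASPECT=ak:
underlying: zidbava-t-g
1. e -> o, i -> u / B C0 _: no change
2. f -> v, k -> g, p -> b, s -> z, t -> d / _ Z: fires at position(s) 8: zidbavadg
surface: zidbavadg

cell MOD=ma, ASPECT=mi:
underlying: zidbava-t-ri
1. e -> o, i -> u / B C0 _: fires at position(s) 10: zidbavatru
2. f -> v, k -> g, p -> b, s -> z, t -> d / _ Z: no change
surface: zidbavatru


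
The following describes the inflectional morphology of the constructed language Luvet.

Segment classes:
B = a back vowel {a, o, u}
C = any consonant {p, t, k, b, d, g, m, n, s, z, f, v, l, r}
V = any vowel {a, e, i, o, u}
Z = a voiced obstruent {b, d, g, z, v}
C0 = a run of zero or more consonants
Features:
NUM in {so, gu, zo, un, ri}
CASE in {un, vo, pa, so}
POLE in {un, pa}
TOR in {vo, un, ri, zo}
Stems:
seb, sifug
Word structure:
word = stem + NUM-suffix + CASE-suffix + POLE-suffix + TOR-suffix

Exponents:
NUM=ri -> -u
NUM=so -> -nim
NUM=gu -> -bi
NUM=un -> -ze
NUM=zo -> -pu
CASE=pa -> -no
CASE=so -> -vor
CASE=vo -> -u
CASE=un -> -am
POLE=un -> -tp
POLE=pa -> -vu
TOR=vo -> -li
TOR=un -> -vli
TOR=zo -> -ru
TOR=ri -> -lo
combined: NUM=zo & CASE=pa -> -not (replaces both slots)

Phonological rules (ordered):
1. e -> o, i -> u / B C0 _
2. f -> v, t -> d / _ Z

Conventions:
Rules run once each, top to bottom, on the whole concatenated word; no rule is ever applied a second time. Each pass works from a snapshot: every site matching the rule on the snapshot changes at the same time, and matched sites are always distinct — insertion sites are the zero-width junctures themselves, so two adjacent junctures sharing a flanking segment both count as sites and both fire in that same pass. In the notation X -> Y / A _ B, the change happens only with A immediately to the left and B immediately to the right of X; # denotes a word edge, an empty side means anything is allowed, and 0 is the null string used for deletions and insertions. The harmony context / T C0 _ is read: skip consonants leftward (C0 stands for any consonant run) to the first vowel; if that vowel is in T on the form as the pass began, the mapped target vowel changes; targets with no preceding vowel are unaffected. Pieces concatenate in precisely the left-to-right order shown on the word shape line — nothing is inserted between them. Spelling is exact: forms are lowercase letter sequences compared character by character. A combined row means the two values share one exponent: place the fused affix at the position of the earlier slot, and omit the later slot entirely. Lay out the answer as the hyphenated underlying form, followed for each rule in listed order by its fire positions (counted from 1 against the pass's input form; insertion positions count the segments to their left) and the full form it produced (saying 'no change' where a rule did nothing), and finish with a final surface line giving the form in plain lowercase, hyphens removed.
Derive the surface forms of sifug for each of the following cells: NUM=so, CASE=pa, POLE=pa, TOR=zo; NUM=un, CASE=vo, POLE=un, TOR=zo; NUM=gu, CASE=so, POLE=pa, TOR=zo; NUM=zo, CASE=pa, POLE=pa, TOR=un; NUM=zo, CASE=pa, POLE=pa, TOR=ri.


cell NUM=so, CASE=pa, POLE=pa, TOR=zo:
underlying: sifug-nim-no-vu-ru
1. e -> o, i -> u / B C0 _: fires at position(s) 7: sifugnumnovuru
2. f -> v, t -> d / _ Z: no change
surface: sifugnumnovuru

cell NUM=un, CASE=vo, POLE=un, TOR=zo:
underlying: sifug-ze-u-tp-ru
1. e -> o, i -> u / B C0 _: fires at position(s) 7: sifugzoutpru
2. f -> v, t -> d / _ Z: no change
surface: sifugzoutpru

cell NUM=gu, CASE=so, POLE=pa, TOR=zo:
underlying: sifug-bi-vor-vu-ru
1. e -> o, i -> u / B C0 _: fires at position(s) 7: sifugbuvorvuru
2. f -> v, t -> d / _ Z: no change
surface: sifugbuvorvuru

cell NUM=zo, CASE=pa, POLE=pa, TOR=un:
underlying: sifug-not-vu-vli
1. e -> o, i -> u / B C0 _: fires at position(s) 13: sifugnotvuvlu
2. f -> v, t -> d / _ Z: fires at position(s) 8: sifugnodvuvlu
surface: sifugnodvuvlu

cell NUM=zo, CASE=pa, POLE=pa, TOR=ri:
underlying: sifug-not-vu-lo
1. e -> o, i -> u / B C0 _: no change
2. f -> v, t -> d / _ Z: fires at position(s) 8: sifugnodvulo
surface: sifugnodvulo


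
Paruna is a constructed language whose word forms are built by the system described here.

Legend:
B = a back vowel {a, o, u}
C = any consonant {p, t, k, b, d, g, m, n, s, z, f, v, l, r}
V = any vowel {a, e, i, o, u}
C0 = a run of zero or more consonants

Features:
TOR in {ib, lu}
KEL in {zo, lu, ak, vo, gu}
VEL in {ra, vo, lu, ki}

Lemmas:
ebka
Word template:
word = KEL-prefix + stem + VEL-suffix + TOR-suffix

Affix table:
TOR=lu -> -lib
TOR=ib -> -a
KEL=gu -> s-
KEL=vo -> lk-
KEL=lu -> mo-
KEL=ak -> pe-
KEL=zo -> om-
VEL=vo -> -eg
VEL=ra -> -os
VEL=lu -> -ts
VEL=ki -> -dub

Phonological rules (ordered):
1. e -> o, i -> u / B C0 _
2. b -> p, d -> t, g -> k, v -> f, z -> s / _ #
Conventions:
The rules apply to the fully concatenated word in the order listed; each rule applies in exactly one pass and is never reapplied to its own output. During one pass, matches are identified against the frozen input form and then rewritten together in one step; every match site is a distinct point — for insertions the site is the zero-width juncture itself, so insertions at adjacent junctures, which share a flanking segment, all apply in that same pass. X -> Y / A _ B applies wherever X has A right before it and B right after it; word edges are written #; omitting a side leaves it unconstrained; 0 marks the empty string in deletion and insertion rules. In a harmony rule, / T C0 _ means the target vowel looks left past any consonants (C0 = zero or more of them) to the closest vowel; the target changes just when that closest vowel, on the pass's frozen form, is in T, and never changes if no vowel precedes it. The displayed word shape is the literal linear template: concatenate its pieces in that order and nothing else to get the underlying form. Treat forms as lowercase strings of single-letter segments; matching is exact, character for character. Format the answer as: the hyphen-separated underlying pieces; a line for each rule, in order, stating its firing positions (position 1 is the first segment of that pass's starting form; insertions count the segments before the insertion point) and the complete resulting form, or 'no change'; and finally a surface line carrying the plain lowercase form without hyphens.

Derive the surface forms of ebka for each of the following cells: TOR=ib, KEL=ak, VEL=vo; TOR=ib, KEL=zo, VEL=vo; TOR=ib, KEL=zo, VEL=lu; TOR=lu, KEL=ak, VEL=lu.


cell TOR=ib, KEL=ak, VEL=vo:
underlying: pe-ebka-eg-a
1. e -> o, i -> u / B C0 _: fires at position(s) 7: peebkaoga
2. b -> p, d -> t, g -> k, v -> f, z -> s / _ #: no change
surface: peebkaoga

cell TOR=ib, KEL=zo, VEL=vo:
underlying: om-ebka-eg-a
1. e -> o, i -> u / B C0 _: fires at position(s) 3, 7: omobkaoga
2. b -> p, d -> t, g -> k, v -> f, z -> s / _ #: no change
surface: omobkaoga

cell TOR=ib, KEL=zo, VEL=lu:
underlying: om-ebka-ts-a
1. e -> o, i -> u / B C0 _: fires at position(s) 3: omobkatsa
2. b -> p, d -> t, g -> k, v -> f, z -> s / _ #: no change
surface: omobkatsa

cell TOR=lu, KEL=ak, VEL=lu:
underlying: pe-ebka-ts-lib
1. e -> o, i -> u / B C0 _: fires at position(s) 10: peebkatslub
2. b -> p, d -> t, g -> k, v -> f, z -> s / _ #: fires at position(s) 11: peebkatslup
surface: peebkatslup


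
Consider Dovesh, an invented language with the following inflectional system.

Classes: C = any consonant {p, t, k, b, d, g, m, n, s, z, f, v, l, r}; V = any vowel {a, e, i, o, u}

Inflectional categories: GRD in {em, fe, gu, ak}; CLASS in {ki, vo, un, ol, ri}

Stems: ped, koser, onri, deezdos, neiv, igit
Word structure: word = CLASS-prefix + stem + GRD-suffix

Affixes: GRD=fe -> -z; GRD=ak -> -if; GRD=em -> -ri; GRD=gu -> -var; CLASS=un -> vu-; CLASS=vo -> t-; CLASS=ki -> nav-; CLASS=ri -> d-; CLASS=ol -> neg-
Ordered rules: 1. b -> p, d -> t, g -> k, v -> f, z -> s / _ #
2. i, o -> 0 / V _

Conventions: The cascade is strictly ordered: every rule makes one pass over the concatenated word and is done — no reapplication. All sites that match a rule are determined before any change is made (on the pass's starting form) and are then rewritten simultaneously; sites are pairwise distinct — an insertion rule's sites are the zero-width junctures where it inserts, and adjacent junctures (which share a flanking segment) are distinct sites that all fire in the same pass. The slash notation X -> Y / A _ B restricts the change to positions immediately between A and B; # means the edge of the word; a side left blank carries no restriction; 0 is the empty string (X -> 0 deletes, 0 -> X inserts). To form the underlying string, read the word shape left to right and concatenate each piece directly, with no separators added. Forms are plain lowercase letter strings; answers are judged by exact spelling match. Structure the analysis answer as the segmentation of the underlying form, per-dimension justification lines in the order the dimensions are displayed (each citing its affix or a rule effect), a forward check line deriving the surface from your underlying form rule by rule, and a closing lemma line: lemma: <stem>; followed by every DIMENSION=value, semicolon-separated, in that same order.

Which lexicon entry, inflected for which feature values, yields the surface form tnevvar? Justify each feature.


underlying: t-neiv-var
GRD=gu - signalled by the affix -var
CLASS=vo - signalled by the affix t-
check: tneivvar -> tneivvar -> tnevvar
lemma: neiv; GRD=gu; CLASS=vo


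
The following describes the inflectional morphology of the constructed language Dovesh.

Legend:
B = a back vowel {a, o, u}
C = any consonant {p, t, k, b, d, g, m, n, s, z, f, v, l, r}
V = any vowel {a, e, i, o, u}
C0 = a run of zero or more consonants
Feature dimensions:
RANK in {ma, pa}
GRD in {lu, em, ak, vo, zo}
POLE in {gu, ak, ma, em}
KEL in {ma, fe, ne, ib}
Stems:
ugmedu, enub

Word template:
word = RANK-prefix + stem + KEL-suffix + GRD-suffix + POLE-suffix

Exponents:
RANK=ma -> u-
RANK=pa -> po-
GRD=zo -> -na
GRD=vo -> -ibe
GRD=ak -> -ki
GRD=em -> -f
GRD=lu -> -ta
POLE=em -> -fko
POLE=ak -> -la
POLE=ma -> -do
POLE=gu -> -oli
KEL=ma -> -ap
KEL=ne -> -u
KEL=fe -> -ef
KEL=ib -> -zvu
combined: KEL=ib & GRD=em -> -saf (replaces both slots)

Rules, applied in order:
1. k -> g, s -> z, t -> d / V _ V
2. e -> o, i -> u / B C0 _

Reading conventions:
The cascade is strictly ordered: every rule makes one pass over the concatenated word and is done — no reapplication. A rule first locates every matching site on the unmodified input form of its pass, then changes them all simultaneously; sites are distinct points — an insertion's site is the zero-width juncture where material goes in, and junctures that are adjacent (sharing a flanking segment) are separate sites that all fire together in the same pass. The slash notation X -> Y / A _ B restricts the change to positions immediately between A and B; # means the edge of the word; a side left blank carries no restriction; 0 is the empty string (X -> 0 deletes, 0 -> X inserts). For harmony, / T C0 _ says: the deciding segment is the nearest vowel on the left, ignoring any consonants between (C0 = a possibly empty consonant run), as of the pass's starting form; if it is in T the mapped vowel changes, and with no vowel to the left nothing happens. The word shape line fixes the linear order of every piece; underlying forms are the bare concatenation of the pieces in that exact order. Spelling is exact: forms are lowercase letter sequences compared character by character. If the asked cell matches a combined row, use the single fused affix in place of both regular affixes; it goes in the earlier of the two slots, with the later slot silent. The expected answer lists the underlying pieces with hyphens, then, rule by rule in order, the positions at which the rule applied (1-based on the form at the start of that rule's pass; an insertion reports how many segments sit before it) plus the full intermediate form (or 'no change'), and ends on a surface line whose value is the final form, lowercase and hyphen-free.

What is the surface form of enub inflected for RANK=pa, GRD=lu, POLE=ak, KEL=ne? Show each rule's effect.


underlying: po-enub-u-ta-la
1. k -> g, s -> z, t -> d / V _ V: fires at position(s) 8: poenubudala
2. e -> o, i -> u / B C0 _: fires at position(s) 3: poonubudala
surface: poonubudala


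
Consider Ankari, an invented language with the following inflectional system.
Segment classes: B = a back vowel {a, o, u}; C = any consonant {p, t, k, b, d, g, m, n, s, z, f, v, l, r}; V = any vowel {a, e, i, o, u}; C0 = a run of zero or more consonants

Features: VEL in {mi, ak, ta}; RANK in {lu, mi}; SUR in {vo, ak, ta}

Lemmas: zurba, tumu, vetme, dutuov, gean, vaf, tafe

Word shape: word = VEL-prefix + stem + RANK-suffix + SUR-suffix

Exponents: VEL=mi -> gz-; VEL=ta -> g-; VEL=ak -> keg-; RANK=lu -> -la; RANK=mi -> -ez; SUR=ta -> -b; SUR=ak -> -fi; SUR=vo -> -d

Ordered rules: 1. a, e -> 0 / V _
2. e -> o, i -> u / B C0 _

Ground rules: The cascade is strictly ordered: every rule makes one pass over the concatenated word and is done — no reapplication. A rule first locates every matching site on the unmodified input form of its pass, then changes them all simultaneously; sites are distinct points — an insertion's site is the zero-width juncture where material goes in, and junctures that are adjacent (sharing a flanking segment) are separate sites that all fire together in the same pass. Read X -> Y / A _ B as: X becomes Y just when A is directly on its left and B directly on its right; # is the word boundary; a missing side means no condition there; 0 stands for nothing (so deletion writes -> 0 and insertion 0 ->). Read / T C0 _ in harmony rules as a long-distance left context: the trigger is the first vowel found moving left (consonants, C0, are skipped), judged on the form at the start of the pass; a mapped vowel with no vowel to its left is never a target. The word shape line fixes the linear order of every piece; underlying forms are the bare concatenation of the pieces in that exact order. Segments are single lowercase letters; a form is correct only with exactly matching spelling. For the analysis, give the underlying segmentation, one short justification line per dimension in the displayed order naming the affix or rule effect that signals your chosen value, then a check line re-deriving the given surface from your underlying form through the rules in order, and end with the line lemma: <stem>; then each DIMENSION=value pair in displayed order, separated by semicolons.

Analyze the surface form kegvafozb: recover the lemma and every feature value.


underlying: keg-vaf-ez-b
VEL=ak - signalled by the affix keg-
RANK=mi - signalled by the affix -ez
SUR=ta - signalled by the affix -b
check: kegvafezb -> kegvafezb -> kegvafozb
lemma: vaf; VEL=ak; RANK=mi; SUR=ta


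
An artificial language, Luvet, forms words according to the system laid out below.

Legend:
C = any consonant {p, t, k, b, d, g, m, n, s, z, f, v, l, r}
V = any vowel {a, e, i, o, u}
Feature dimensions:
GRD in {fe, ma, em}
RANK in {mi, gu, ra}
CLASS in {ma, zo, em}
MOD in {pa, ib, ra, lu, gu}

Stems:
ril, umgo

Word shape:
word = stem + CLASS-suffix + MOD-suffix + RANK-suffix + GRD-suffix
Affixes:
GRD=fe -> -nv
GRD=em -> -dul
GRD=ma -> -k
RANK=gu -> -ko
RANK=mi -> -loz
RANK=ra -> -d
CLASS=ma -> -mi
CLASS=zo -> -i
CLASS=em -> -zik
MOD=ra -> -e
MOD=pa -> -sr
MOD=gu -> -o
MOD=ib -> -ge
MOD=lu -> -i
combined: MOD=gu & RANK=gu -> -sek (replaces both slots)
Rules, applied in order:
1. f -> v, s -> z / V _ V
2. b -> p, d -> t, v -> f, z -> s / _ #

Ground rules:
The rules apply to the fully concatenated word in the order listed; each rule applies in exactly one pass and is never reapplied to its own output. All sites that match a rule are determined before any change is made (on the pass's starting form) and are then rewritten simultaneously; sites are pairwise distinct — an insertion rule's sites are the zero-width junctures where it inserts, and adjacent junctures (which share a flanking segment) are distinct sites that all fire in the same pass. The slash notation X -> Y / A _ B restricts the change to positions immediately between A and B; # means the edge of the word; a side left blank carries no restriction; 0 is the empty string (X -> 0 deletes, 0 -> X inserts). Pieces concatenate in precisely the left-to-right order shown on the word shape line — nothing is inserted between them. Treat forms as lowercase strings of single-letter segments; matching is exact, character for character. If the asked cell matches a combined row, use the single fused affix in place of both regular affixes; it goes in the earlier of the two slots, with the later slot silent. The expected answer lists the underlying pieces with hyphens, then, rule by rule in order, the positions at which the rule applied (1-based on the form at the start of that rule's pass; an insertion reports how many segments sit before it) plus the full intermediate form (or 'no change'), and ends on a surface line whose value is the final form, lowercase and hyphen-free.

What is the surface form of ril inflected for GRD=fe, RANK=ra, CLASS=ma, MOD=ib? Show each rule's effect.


underlying: ril-mi-ge-d-nv
1. f -> v, s -> z / V _ V: no change
2. b -> p, d -> t, v -> f, z -> s / _ #: fires at position(s) 10: rilmigednf
surface: rilmigednf


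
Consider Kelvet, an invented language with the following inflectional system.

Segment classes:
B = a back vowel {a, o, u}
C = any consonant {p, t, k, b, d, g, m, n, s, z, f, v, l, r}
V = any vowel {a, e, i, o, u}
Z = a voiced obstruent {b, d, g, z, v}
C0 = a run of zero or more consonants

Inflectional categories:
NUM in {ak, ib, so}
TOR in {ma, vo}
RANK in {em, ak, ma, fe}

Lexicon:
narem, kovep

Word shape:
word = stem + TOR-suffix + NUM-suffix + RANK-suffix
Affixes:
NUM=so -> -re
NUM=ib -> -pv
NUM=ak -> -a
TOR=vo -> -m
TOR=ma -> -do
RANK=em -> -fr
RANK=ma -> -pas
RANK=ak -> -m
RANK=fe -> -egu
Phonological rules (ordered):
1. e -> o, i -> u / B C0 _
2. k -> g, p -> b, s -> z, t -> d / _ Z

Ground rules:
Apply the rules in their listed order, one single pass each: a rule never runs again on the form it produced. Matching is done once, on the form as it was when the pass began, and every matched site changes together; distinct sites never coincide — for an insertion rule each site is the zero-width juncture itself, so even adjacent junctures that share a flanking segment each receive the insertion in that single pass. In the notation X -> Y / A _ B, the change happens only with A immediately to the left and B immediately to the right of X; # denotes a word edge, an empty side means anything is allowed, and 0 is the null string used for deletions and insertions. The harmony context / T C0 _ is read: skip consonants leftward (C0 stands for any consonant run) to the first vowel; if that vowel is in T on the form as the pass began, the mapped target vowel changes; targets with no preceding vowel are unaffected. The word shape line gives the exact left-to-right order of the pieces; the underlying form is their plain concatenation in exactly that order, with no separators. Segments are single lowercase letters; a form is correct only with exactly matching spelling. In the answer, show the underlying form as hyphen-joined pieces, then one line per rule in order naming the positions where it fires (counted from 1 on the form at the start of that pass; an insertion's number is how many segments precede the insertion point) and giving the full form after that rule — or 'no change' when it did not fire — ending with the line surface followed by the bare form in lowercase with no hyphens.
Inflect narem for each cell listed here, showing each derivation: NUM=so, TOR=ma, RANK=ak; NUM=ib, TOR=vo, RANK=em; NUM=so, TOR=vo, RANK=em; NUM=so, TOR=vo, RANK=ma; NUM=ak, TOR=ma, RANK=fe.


cell NUM=so, TOR=ma, RANK=ak:
underlying: narem-do-re-m
1. e -> o, i -> u / B C0 _: fires at position(s) 4, 9: naromdorom
2. k -> g, p -> b, s -> z, t -> d / _ Z: no change
surface: naromdorom

cell NUM=ib, TOR=vo, RANK=em:
underlying: narem-m-pv-fr
1. e -> o, i -> u / B C0 _: fires at position(s) 4: narommpvfr
2. k -> g, p -> b, s -> z, t -> d / _ Z: fires at position(s) 7: narommbvfr
surface: narommbvfr

cell NUM=so, TOR=vo, RANK=em:
underlying: narem-m-re-fr
1. e -> o, i -> u / B C0 _: fires at position(s) 4: narommrefr
2. k -> g, p -> b, s -> z, t -> d / _ Z: no change
surface: narommrefr

cell NUM=so, TOR=vo, RANK=ma:
underlying: narem-m-re-pas
1. e -> o, i -> u / B C0 _: fires at position(s) 4: narommrepas
2. k -> g, p -> b, s -> z, t -> d / _ Z: no change
surface: narommrepas

cell NUM=ak, TOR=ma, RANK=fe:
underlying: narem-do-a-egu
1. e -> o, i -> u / B C0 _: fires at position(s) 4, 9: naromdoaogu
2. k -> g, p -> b, s -> z, t -> d / _ Z: no change
surface: naromdoaogu


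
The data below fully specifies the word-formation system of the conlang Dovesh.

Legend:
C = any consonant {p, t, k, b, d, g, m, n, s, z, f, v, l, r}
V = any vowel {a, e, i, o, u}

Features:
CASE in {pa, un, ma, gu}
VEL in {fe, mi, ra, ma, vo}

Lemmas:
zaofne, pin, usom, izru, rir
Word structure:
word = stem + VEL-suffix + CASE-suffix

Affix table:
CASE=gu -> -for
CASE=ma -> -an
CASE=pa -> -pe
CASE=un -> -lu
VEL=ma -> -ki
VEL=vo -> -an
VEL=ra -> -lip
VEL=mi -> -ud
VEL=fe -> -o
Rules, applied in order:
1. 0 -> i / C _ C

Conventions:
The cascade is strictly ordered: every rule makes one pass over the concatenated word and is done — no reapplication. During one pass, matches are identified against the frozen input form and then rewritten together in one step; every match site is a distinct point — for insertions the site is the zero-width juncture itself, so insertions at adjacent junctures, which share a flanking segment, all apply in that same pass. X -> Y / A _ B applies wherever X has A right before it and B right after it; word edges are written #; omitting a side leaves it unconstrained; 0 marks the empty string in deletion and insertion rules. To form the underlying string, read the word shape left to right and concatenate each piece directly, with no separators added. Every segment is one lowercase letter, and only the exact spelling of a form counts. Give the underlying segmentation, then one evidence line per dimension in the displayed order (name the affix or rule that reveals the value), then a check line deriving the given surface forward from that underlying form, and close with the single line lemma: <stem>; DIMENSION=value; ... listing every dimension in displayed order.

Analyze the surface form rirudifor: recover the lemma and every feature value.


underlying: rir-ud-for
CASE=gu - signalled by the affix -for
VEL=mi - signalled by the affix -ud
check: rirudfor -> rirudifor
lemma: rir; CASE=gu; VEL=mi


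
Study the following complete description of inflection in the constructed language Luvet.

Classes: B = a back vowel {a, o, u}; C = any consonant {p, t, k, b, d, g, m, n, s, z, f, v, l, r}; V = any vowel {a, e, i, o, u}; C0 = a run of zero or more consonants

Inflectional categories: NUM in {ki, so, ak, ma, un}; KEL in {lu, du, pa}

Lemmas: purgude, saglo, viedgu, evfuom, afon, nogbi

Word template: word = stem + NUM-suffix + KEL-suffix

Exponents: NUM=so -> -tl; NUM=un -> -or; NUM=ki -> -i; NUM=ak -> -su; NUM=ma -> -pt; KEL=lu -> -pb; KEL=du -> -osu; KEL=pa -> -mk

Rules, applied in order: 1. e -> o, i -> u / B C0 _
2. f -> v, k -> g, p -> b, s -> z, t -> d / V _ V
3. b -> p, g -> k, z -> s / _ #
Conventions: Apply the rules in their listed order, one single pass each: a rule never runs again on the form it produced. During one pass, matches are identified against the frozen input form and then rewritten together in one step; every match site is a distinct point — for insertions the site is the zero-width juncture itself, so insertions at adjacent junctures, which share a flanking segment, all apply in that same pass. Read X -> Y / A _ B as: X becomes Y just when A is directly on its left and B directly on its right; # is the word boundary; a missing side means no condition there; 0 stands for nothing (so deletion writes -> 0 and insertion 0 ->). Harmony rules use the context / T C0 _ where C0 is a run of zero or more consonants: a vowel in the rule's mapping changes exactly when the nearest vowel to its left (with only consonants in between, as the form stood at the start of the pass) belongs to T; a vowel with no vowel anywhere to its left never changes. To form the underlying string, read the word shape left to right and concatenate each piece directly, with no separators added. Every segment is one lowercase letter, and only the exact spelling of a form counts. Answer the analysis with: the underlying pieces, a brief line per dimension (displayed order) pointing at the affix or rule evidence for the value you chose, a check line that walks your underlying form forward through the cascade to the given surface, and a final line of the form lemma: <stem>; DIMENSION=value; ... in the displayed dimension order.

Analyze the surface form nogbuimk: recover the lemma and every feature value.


underlying: nogbi-i-mk
NUM=ki - signalled by the affix -i
KEL=pa - signalled by the affix -mk
check: nogbiimk -> nogbuimk -> nogbuimk -> nogbuimk
lemma: nogbi; NUM=ki; KEL=pa


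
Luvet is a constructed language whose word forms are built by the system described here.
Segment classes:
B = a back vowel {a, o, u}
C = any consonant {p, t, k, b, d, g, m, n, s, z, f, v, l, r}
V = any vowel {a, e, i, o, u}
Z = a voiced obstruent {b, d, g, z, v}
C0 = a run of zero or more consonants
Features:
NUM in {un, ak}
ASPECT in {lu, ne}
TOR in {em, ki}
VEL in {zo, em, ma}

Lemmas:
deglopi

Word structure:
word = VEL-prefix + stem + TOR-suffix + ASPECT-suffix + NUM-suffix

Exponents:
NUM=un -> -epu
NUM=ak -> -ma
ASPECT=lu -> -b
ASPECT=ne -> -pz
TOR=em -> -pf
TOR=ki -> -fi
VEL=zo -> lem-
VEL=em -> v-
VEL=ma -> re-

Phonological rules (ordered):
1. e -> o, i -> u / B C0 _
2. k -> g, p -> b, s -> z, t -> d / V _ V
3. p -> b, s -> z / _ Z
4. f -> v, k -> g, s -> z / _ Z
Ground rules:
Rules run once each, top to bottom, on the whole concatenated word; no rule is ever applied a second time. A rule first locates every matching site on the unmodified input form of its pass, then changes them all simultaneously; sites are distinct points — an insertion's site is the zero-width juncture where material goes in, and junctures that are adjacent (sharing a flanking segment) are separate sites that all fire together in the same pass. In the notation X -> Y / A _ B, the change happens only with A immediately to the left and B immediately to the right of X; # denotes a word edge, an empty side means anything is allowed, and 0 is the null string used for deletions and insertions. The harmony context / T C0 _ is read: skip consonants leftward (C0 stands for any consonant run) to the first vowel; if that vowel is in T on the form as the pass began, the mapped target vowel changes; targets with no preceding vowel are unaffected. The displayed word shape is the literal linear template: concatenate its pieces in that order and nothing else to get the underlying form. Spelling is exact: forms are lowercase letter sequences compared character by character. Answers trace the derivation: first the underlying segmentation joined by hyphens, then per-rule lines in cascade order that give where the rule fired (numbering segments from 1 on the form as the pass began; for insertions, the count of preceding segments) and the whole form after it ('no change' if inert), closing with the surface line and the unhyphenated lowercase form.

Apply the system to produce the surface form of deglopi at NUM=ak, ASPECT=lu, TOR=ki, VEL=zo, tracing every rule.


underlying: lem-deglopi-fi-b-ma
1. e -> o, i -> u / B C0 _: fires at position(s) 10: lemdeglopufibma
2. k -> g, p -> b, s -> z, t -> d / V _ V: fires at position(s) 9: lemdeglobufibma
3. p -> b, s -> z / _ Z: no change
4. f -> v, k -> g, s -> z / _ Z: no change
surface: lemdeglobufibma


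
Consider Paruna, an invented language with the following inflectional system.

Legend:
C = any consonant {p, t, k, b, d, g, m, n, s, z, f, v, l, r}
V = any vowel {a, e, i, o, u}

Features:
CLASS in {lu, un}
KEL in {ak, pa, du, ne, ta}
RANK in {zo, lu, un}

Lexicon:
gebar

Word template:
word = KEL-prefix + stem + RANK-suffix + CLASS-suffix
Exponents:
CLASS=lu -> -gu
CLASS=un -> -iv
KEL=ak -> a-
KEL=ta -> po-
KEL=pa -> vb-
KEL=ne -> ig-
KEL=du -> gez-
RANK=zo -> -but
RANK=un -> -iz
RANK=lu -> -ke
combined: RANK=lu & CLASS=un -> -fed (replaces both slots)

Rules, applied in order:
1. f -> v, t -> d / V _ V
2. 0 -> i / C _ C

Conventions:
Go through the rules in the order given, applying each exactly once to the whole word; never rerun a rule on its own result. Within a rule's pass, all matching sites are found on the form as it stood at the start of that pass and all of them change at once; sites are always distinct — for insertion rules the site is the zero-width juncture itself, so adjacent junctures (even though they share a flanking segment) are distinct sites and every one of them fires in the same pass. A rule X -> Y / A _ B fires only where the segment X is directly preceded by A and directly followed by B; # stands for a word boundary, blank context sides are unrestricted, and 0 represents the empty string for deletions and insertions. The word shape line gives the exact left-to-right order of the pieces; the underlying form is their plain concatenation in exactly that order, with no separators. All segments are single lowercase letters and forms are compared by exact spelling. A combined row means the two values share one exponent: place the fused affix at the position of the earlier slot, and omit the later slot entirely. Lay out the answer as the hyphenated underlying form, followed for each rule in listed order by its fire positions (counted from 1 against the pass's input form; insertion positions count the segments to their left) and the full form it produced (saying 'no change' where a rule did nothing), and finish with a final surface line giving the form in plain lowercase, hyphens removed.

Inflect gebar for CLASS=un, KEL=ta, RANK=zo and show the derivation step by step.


underlying: po-gebar-but-iv
1. f -> v, t -> d / V _ V: fires at position(s) 10: pogebarbudiv
2. 0 -> i / C _ C: inserts after position(s) 7: pogebaribudiv
surface: pogebaribudiv


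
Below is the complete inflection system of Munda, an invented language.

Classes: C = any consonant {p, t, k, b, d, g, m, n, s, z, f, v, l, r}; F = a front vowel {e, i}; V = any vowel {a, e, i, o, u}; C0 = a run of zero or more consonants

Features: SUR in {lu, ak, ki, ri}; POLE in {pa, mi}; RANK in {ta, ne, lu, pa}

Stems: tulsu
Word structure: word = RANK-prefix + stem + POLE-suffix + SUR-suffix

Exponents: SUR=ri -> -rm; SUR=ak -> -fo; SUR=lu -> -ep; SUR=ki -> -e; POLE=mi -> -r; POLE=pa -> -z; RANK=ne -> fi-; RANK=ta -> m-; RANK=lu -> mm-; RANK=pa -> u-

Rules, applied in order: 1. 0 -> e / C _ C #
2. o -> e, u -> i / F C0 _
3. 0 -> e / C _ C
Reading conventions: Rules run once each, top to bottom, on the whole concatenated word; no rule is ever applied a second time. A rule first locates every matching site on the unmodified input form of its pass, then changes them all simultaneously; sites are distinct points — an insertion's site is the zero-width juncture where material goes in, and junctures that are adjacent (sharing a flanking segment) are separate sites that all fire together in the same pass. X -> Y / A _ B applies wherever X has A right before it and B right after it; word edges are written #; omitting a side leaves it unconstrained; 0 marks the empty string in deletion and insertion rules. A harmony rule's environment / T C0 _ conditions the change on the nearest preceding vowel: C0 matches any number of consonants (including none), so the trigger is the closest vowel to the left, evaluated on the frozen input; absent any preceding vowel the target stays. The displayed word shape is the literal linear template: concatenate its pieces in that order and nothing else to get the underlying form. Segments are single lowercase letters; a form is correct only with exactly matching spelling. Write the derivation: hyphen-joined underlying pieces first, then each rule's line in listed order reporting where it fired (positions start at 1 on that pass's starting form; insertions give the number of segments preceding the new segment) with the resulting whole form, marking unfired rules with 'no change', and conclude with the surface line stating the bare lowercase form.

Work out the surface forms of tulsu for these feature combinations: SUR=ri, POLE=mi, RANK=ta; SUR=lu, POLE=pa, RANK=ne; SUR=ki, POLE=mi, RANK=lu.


cell SUR=ri, POLE=mi, RANK=ta:
underlying: m-tulsu-r-rm
1. 0 -> e / C _ C #: inserts after position(s) 8: mtulsurrem
2. o -> e, u -> i / F C0 _: no change
3. 0 -> e / C _ C: inserts after position(s) 1, 4, 7: metulesurerem
surface: metulesurerem

cell SUR=lu, POLE=pa, RANK=ne:
underlying: fi-tulsu-z-ep
1. 0 -> e / C _ C #: no change
2. o -> e, u -> i / F C0 _: fires at position(s) 4: fitilsuzep
3. 0 -> e / C _ C: inserts after position(s) 5: fitilesuzep
surface: fitilesuzep

cell SUR=ki, POLE=mi, RANK=lu:
underlying: mm-tulsu-r-e
1. 0 -> e / C _ C #: no change
2. o -> e, u -> i / F C0 _: no change
3. 0 -> e / C _ C: inserts after position(s) 1, 2, 5: memetulesure
surface: memetulesure


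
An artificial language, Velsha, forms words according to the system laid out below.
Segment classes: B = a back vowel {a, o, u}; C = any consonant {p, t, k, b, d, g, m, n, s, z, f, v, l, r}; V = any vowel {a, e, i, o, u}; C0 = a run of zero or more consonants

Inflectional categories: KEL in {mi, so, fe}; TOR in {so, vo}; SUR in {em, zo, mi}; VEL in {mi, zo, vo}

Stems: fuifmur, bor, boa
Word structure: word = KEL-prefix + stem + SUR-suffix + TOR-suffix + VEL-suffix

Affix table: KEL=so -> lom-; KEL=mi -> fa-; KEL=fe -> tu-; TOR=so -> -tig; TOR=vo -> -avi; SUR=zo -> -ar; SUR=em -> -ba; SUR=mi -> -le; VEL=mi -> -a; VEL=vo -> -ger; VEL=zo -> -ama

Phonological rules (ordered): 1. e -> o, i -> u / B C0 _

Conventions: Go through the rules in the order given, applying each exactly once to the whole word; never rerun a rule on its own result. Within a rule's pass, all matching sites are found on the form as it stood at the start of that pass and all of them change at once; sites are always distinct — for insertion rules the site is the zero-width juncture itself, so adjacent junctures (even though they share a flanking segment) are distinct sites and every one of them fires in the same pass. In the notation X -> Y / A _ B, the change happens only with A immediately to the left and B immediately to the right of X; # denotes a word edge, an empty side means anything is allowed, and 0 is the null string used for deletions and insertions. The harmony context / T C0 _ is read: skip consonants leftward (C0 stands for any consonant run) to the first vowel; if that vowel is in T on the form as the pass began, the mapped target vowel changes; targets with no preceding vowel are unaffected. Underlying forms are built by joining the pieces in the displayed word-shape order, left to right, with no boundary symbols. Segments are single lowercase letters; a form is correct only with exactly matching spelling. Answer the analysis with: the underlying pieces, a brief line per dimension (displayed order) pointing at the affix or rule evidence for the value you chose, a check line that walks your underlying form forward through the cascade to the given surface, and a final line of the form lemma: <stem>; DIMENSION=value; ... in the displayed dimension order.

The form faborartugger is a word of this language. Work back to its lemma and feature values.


underlying: fa-bor-ar-tig-ger
KEL=mi - signalled by the affix fa-
TOR=so - signalled by the affix -tig
SUR=zo - signalled by the affix -ar
VEL=vo - signalled by the affix -ger
check: faborartigger -> faborartugger
lemma: bor; KEL=mi; TOR=so; SUR=zo; VEL=vo


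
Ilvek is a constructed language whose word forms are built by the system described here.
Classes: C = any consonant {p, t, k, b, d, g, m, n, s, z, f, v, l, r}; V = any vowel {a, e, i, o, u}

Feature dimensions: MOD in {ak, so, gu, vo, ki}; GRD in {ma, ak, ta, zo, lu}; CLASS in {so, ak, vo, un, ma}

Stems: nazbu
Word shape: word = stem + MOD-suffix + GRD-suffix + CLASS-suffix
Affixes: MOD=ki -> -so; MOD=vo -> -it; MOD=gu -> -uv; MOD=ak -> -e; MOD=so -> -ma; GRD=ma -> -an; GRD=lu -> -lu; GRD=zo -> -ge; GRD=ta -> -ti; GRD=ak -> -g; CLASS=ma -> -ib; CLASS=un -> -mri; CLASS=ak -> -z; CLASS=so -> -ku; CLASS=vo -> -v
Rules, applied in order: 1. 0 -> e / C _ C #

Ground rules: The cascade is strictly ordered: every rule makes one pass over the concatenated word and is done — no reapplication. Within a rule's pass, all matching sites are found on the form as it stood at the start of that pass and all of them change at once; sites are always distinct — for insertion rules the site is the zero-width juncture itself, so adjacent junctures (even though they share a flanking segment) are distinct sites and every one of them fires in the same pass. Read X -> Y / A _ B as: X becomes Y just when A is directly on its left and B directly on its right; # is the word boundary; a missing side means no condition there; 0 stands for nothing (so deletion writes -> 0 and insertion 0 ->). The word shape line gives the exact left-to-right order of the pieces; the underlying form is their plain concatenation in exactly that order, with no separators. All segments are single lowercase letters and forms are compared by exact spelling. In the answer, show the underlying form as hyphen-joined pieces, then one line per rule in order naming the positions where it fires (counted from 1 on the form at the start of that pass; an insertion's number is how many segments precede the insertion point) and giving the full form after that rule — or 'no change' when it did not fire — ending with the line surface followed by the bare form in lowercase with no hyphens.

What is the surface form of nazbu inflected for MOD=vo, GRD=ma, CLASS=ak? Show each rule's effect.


underlying: nazbu-it-an-z
1. 0 -> e / C _ C #: inserts after position(s) 9: nazbuitanez
surface: nazbuitanez
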